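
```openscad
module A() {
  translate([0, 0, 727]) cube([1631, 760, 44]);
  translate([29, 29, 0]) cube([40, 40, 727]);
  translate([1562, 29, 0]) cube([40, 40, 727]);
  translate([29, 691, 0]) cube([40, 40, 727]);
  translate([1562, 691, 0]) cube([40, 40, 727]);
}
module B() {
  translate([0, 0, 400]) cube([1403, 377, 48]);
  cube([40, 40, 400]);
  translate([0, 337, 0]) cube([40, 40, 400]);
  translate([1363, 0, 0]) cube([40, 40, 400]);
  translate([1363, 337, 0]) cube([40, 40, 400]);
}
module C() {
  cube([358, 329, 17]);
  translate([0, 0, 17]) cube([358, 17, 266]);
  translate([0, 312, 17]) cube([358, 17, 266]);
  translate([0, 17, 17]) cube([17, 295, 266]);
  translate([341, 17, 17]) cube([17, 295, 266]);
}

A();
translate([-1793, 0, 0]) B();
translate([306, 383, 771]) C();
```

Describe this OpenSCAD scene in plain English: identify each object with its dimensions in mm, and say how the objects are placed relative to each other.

A is a table with a 1631×760 mm rectangular top, 44 mm thick, top surface at z = 771 mm, supported by four 40×40 mm square legs, each inset 29 mm from the nearest pair of top edges, running from the floor.

B is a bench: a 1403×377 mm seat slab, 48 mm thick, top at z = 448 mm, on four 40×40 mm square legs flush with the seat corners and standing on z = 0.

C is an open-topped rectangular box: outside dimensions 358×329×283 mm, with a uniform wall and base thickness of 17 mm. The base is a full 358×329 slab on the floor; four walls sit on top of the base. The front and back walls (the −y and +y sides) span the full width; the two side walls fit between them.

The bench is on the floor beside the table on its −x side. The open box is on top of the table.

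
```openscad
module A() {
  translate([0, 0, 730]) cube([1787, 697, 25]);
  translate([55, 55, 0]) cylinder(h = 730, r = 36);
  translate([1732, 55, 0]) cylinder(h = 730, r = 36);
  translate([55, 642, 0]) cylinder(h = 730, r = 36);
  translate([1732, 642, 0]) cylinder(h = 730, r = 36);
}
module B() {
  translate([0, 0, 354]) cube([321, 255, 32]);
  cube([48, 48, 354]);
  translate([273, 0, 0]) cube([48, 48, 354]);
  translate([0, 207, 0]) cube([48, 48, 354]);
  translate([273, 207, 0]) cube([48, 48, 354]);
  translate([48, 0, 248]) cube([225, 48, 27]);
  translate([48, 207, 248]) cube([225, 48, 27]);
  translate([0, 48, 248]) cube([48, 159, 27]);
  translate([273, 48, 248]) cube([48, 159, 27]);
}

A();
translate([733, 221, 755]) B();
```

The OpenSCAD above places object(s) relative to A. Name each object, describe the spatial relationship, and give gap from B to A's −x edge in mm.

The stool's min-x is at 733; the table's min-x is 0; gap = 733 mm.

A is a table. B is a stool. The stool is on top of the table, centred. The gap from the stool to the table's −x edge is 733 mm.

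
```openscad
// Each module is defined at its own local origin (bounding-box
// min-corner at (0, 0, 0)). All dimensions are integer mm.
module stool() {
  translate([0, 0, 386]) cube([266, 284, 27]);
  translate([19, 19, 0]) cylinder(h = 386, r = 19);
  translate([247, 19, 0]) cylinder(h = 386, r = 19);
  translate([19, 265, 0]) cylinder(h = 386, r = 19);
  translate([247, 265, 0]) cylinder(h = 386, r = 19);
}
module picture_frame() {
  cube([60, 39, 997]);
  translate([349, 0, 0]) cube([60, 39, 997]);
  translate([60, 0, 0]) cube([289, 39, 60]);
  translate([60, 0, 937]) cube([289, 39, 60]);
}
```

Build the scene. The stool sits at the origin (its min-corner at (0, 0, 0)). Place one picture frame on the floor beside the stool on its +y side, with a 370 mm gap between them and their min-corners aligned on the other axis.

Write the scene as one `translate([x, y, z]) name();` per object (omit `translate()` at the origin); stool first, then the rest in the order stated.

stool();
translate([0, 654, 0]) picture_frame();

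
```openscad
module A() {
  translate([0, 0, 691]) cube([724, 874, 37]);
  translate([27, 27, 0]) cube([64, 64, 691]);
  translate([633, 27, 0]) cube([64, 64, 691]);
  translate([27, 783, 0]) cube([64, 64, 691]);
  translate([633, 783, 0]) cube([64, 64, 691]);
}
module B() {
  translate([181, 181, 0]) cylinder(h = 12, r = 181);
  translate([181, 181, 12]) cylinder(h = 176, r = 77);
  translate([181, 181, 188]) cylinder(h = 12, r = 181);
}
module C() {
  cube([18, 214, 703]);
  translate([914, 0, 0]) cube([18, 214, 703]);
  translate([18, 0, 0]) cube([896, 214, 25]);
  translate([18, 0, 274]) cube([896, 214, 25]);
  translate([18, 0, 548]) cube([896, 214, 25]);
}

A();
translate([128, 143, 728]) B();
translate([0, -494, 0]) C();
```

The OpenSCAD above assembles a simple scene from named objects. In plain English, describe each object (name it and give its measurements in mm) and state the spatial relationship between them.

A is a table: top 724 mm (x) × 874 mm (y), 37 mm thick, upper face at z = 728 mm, on four 64×64 mm square legs, each inset 27 mm from the nearest pair of top edges, running from z = 0 to the bottom of the top.

B is a spool: two coaxial disc flanges of radius 181 mm and thickness 12 mm, joined by a core cylinder of radius 77 mm and height 176 mm. The lower flange rests on z = 0 and the three cylinders share a vertical axis.

C is an open bookshelf. Two side panels, each 18 mm thick, 214 mm deep and 703 mm tall, stand 932 mm apart (outside-to-outside). Between them sit 3 shelves, each 25 mm thick and 214 mm deep, spanning the full gap between the sides. The bottom shelf rests on the floor (its underside at z = 0) and the clear gap between one shelf's top and the next shelf's underside is 249 mm.

The spool is on top of the table. The bookshelf is on the floor beside the table on its −y side.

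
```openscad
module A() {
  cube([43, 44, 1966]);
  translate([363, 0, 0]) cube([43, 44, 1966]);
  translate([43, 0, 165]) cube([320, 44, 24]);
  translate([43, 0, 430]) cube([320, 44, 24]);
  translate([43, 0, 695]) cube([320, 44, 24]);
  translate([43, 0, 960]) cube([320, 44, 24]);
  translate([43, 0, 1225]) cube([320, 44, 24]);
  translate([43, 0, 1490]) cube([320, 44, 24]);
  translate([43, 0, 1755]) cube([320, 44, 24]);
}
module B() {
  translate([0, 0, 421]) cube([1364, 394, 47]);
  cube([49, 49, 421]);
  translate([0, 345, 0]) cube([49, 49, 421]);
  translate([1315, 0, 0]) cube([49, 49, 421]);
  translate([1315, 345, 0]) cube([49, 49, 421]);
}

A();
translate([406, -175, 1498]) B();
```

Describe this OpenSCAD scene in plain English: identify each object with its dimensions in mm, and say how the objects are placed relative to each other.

A is a straight ladder. Two 43×44 mm vertical rails, 1966 mm tall, stand 406 mm apart (outside-to-outside) with their front faces coplanar on the −y side. 7 rungs, each 44 mm deep and 24 mm tall, span between the inner faces of the rails, front faces flush with the rails. The lowest rung's underside is at z = 165 mm and rungs are spaced 265 mm apart (underside to underside).

B is a bench: a 1364×394 mm seat slab, 47 mm thick, top at z = 468 mm, on four 49×49 mm square legs flush with the seat corners and standing on z = 0.

The bench is beside the ladder with their tops flush at z = 1966.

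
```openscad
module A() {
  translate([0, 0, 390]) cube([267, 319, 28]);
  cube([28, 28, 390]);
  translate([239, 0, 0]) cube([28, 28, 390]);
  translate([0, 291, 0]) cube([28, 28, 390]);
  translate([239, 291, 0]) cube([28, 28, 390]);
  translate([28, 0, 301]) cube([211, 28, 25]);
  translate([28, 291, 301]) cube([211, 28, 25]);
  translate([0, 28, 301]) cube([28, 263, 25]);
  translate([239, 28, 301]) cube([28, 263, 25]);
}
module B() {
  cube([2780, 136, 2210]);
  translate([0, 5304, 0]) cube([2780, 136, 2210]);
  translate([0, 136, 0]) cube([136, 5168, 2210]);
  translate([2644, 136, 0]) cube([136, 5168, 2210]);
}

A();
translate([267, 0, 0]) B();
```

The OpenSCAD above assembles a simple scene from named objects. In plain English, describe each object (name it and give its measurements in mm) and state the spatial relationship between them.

A is a four-legged stool. The seat is 267×319 mm, 28 mm thick, top at z = 418 mm. It stands on four square legs, each 28×28 mm in cross-section, from z = 0 to the seat underside, each flush with a corner of the seat. Four stretchers, 28 mm wide and 25 mm tall, connect adjacent legs with their undersides at z = 301 mm, each running between the inner faces of the legs it joins and aligned with the legs' outer faces on the other axis.

B is the wall frame of a small rectangular building: four walls, each 2210 mm tall and 136 mm thick, enclosing a footprint 2780 mm (x) by 5440 mm (y) outside-to-outside, with no floor or roof. The front and back walls (the −y and +y sides) span the full width; the two side walls fit between them.

The house frame is against the stool's +x side, with their −y faces flush.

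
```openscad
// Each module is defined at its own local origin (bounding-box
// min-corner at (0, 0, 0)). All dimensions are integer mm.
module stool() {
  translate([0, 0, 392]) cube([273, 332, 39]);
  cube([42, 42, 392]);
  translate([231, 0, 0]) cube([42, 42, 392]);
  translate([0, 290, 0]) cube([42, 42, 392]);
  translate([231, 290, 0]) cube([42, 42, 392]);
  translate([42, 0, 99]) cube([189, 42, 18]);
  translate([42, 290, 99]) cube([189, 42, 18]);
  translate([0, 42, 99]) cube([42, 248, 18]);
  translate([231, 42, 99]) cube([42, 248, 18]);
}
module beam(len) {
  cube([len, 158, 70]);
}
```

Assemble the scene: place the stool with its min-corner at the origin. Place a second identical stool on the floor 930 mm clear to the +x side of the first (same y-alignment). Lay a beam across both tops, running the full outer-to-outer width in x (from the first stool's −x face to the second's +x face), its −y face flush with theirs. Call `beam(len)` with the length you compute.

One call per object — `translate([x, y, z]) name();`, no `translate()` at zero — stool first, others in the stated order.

stool();
translate([1203, 0, 0]) stool();
translate([0, 0, 431]) beam(1476);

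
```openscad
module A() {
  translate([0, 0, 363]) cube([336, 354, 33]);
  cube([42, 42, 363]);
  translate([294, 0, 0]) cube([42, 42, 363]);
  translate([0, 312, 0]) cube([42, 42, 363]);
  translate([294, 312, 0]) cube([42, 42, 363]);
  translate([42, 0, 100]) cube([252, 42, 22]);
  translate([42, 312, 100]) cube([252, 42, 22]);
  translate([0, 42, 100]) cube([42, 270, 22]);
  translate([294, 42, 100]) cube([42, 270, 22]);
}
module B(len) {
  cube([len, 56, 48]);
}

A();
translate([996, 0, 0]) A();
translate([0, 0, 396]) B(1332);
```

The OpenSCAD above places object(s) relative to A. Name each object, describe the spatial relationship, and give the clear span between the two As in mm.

A is a stool. B is a beam. A beam spans the tops of two stools. The clear span between the two stools is 660 mm.

Second stool starts at x = 996; first ends at x = 336; clear span = 996 − 336 = 660 mm.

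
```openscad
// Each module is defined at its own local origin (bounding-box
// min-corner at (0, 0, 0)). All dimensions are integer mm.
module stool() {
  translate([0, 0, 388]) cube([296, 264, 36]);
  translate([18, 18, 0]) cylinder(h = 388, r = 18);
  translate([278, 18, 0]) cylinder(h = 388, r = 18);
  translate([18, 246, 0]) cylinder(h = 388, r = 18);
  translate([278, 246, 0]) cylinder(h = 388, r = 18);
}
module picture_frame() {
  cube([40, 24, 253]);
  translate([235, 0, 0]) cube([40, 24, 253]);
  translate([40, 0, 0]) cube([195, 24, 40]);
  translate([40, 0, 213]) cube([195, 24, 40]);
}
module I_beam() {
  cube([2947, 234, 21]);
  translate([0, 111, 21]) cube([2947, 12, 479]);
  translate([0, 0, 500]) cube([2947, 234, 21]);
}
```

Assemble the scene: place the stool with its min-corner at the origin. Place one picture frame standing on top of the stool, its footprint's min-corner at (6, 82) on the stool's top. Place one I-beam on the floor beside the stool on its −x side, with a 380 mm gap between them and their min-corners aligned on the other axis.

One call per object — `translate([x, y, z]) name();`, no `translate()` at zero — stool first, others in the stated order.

stool();
translate([6, 82, 424]) picture_frame();
translate([-3327, 0, 0]) I_beam();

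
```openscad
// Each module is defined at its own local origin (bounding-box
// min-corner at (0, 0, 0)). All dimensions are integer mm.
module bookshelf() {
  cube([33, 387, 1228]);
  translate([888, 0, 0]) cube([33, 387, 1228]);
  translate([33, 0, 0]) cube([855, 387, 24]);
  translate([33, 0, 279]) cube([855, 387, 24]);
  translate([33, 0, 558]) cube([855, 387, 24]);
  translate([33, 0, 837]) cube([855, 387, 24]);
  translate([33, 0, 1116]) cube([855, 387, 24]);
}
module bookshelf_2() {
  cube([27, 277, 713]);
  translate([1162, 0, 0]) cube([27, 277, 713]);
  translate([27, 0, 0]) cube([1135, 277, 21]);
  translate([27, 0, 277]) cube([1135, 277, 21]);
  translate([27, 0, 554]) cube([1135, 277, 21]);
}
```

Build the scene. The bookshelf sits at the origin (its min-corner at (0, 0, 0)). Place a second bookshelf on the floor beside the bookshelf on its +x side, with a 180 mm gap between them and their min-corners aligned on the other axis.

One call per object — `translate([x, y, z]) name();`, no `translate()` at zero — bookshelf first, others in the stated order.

bookshelf();
translate([1101, 0, 0]) bookshelf_2();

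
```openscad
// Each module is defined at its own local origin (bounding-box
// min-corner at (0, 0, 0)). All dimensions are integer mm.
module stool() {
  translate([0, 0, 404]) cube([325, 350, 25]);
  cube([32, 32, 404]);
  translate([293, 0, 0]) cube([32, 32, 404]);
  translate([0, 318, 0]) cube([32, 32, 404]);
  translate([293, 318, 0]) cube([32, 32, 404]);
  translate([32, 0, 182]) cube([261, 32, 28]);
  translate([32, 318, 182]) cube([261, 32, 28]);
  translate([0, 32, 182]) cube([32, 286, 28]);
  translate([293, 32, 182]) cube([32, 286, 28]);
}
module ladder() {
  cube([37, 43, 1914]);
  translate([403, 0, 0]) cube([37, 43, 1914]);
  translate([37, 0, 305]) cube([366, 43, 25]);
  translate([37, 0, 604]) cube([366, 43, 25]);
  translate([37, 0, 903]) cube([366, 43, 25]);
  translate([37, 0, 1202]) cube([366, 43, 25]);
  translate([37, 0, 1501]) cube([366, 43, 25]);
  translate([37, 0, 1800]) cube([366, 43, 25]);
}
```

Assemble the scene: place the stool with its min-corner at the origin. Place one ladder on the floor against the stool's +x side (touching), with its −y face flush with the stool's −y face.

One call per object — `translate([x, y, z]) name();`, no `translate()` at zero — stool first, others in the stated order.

stool();
translate([325, 0, 0]) ladder();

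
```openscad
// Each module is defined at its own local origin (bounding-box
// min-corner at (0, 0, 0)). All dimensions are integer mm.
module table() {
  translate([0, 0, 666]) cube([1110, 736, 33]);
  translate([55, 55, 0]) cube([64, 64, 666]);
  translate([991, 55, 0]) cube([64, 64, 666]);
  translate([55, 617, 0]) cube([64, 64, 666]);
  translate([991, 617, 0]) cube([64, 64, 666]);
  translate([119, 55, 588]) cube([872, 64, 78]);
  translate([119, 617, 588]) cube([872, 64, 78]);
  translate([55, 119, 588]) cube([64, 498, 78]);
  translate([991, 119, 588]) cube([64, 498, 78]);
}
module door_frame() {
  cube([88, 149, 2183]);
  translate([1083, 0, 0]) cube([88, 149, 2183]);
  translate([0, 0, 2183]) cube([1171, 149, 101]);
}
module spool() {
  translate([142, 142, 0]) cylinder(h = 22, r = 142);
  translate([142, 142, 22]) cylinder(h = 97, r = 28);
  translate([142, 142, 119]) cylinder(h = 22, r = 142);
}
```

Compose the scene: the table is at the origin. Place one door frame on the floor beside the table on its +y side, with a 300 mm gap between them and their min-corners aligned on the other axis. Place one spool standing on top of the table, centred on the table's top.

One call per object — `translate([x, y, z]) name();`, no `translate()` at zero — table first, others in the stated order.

table();
translate([0, 1036, 0]) door_frame();
translate([413, 226, 699]) spool();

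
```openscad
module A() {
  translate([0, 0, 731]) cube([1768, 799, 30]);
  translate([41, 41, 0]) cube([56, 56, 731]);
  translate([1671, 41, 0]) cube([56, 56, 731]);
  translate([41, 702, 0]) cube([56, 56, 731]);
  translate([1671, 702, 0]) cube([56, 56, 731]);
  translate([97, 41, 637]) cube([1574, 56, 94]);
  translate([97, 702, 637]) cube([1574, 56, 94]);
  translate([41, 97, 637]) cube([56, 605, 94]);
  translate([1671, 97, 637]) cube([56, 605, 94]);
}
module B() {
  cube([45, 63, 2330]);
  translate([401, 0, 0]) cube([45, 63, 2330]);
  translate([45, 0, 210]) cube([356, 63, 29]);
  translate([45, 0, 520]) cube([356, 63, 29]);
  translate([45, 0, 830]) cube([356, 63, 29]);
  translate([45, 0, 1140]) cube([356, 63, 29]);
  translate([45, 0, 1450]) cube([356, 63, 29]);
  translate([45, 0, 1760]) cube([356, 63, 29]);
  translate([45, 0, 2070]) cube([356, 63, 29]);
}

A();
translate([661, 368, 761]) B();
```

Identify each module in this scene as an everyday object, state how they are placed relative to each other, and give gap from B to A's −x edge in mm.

The ladder's min-x is at 661; the table's min-x is 0; gap = 661 mm.

A is a table. B is a ladder. The ladder is on top of the table, centred. The gap from the ladder to the table's −x edge is 661 mm.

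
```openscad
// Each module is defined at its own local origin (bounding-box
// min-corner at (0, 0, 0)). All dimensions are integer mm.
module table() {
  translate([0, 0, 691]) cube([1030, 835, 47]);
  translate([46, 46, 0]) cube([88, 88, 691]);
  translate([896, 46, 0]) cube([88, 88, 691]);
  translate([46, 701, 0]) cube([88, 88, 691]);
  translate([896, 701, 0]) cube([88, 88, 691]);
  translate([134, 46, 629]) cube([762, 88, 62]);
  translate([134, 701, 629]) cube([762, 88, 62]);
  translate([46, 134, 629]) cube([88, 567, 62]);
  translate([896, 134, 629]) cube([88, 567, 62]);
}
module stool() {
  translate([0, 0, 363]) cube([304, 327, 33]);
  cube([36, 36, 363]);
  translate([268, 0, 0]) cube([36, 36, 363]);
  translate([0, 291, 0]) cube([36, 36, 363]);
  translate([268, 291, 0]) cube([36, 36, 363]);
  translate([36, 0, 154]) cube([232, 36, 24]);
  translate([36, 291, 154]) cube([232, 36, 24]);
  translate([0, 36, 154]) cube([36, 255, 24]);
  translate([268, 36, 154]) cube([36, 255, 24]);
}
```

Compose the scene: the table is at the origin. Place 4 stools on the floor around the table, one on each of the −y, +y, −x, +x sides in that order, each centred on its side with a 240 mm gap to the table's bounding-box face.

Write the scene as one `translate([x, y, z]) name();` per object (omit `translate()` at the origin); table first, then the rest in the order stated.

table();
translate([363, -567, 0]) stool();
translate([363, 1075, 0]) stool();
translate([-544, 254, 0]) stool();
translate([1270, 254, 0]) stool();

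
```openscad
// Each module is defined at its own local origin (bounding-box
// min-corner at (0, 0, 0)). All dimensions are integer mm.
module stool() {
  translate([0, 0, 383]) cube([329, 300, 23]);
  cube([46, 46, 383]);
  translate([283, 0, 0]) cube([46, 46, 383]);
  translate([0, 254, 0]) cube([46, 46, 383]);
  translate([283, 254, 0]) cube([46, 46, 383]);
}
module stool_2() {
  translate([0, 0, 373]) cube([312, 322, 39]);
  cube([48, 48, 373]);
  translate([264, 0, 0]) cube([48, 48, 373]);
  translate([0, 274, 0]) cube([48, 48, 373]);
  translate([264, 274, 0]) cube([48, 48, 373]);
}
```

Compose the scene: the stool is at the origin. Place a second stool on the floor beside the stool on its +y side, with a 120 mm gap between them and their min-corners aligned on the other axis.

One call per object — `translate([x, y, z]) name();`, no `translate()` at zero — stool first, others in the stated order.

stool();
translate([0, 420, 0]) stool_2();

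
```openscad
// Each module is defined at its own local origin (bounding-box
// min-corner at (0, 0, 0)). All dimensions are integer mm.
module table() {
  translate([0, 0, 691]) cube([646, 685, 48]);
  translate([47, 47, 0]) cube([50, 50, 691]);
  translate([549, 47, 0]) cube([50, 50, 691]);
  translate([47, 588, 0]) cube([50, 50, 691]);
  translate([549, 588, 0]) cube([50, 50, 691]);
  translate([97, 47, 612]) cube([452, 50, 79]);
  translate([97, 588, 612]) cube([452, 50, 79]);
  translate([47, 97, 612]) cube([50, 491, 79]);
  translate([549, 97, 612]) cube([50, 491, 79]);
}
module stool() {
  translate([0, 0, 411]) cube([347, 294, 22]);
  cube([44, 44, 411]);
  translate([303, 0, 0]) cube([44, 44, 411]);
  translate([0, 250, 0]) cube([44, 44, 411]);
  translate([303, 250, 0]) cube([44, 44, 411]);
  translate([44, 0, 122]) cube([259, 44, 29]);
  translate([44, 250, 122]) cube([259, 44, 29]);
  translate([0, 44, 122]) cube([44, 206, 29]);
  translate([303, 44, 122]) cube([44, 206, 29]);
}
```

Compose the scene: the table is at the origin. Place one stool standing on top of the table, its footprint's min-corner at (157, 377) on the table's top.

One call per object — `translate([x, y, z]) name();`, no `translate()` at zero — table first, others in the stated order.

table();
translate([157, 377, 739]) stool();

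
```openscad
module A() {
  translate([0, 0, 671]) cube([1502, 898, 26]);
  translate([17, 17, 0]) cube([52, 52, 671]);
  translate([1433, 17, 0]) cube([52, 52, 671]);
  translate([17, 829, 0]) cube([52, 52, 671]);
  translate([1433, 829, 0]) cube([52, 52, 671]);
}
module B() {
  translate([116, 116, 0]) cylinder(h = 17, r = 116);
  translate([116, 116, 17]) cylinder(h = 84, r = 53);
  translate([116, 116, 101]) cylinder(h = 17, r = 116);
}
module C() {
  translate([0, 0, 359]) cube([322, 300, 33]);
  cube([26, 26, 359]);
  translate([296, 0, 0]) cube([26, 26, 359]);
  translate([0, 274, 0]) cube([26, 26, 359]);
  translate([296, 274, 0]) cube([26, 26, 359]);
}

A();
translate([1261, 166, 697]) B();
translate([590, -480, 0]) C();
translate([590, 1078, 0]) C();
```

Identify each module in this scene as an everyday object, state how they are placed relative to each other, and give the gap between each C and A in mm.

A is a table. B is a spool. C is a stool. The spool is on top of the table. Two stools sit around the table at the −y, +y sides. The gap between each stool and the table is 180 mm.

Each stool's nearest face is 180 mm from the table's bounding box.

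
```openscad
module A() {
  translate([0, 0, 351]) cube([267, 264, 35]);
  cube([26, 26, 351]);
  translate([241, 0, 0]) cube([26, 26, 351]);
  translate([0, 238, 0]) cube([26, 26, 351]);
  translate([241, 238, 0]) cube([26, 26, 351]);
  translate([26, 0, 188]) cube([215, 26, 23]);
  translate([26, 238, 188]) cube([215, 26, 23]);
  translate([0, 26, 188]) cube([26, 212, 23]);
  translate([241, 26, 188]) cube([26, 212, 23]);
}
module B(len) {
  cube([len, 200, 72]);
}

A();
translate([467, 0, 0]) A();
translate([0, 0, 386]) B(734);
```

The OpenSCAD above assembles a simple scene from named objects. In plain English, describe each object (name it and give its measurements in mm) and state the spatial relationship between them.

A is a four-legged stool. The seat is a 267×264×35 mm slab whose top surface is at z = 386 mm; four square legs, each 26×26 mm in cross-section, run from the floor (z = 0) to the underside of the seat, each flush with a corner of the seat. Four stretchers, 26 mm wide and 23 mm tall, connect adjacent legs with their undersides at z = 188 mm, each running between the inner faces of the legs it joins and aligned with the legs' outer faces on the other axis.

B is a rectangular beam 734 mm long (x), 200 mm deep (y), 72 mm thick (z).

The beam spans the tops of two stools placed 200 mm apart, resting at z = 386 mm.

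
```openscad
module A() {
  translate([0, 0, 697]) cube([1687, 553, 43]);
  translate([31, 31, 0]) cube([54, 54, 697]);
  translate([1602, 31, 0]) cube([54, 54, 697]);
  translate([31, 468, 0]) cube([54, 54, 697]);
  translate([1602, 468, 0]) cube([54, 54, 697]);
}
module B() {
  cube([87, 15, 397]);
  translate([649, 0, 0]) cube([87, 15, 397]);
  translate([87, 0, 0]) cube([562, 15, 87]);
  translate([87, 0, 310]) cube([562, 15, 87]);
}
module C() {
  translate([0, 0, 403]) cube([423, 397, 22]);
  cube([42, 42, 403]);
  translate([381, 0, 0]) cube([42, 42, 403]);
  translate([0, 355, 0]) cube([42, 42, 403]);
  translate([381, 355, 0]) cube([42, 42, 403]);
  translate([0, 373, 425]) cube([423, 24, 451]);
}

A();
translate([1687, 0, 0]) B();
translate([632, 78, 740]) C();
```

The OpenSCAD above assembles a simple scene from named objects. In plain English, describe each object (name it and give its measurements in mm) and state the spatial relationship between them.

A is a table with a 1687×553 mm rectangular top, 43 mm thick, top surface at z = 740 mm, supported by four 54×54 mm square legs, each inset 31 mm from the nearest pair of top edges, running from the floor.

B is a rectangular picture frame lying in the x–z plane (depth along y). The opening is 562 mm wide (x) by 223 mm tall (z), surrounded by a border 87 mm wide on all four sides. The frame is 15 mm deep and is made of two full-height vertical stiles with two horizontal rails fitted between them.

C is a chair. The seat is a 423×397×22 mm slab with its top at z = 425 mm, on four 42×42 mm corner legs (flush with the seat edges, standing on z = 0). A flat backrest 24 mm thick, 451 mm tall, spans the full seat width and rises from the seat top along its +y edge, rear face flush with the rear of the seat.

The picture frame is against the table's +x side, with their −y faces flush. The chair is on top of the table, centred.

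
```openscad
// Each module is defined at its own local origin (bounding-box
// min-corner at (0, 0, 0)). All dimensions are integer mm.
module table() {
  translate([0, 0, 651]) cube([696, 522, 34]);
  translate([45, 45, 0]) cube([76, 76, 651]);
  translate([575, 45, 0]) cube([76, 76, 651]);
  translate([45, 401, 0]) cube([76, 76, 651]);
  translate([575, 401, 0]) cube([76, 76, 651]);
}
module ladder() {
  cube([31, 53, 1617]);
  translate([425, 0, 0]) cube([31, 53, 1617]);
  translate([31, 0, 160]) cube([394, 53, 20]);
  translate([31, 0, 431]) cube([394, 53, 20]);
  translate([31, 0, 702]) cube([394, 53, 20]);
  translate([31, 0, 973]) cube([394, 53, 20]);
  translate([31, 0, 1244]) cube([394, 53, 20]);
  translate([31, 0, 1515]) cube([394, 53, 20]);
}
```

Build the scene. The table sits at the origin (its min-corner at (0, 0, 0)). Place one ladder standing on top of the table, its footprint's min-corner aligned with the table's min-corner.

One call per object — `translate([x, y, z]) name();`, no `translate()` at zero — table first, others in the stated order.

table();
translate([0, 0, 685]) ladder();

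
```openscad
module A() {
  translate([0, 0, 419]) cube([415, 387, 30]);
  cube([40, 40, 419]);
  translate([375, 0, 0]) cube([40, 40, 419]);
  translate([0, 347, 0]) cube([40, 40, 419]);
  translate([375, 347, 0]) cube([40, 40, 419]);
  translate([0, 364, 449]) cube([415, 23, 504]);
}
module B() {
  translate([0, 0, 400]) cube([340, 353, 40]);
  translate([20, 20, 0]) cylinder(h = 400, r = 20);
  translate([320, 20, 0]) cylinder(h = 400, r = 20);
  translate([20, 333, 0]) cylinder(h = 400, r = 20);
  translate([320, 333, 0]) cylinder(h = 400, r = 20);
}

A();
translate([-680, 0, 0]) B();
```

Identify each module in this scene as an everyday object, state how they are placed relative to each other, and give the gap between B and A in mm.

A is a chair. B is a stool. The stool is on the floor beside the chair on its −x side. The gap between the stool and the chair is 340 mm.

The stool's nearest face is 340 mm from the chair's −x face.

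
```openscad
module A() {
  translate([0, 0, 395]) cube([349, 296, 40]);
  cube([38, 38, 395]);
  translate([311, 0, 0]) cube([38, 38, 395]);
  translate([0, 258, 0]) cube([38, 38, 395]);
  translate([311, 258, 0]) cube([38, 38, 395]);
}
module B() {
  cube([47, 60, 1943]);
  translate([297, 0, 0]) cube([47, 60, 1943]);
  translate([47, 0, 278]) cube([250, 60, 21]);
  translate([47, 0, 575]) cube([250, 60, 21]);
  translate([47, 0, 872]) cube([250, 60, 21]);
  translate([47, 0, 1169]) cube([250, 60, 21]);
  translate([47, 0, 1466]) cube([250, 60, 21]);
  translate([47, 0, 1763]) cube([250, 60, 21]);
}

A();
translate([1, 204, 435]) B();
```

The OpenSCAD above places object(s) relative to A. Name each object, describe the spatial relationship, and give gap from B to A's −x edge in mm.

The ladder's min-x is at 1; the stool's min-x is 0; gap = 1 mm.

A is a stool. B is a ladder. The ladder is on top of the stool. The gap from the ladder to the stool's −x edge is 1 mm.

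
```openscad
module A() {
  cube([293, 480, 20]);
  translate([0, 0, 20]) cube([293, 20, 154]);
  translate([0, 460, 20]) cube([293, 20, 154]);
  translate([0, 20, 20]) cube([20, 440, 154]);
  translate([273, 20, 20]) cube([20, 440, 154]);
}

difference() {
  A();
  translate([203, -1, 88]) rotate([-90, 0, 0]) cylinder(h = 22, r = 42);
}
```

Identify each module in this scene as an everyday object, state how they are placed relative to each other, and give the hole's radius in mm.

The subtracted cylinder has r = 42 mm.

A is an open box. The open box has a circular hole through its front wall. The hole's radius is 42 mm.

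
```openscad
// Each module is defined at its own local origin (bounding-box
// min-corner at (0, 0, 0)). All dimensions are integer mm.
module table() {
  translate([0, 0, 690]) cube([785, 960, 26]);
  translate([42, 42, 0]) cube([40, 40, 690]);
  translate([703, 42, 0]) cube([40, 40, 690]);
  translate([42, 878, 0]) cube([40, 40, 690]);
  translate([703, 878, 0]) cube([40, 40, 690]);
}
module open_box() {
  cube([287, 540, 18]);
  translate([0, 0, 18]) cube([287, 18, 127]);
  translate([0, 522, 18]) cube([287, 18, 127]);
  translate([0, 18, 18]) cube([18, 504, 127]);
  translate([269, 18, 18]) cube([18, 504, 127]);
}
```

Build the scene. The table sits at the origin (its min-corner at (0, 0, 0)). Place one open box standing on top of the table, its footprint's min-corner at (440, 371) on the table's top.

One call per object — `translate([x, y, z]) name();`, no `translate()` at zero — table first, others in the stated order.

table();
translate([440, 371, 716]) open_box();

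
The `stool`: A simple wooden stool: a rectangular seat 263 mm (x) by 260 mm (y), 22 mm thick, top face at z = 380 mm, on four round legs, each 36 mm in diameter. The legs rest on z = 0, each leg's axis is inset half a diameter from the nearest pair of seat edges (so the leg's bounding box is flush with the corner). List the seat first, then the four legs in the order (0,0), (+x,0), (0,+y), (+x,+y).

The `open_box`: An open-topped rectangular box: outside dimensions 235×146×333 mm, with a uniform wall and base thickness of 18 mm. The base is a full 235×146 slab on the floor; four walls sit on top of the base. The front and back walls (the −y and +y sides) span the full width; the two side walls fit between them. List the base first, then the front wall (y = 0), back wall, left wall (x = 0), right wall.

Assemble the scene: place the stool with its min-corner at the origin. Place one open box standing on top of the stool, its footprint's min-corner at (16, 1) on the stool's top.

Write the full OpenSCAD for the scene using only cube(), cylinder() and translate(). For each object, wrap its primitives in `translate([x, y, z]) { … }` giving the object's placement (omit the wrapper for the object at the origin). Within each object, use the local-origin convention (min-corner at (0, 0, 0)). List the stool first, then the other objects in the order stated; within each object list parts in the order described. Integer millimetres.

translate([0, 0, 358]) cube([263, 260, 22]);
translate([18, 18, 0]) cylinder(h = 358, r = 18);
translate([245, 18, 0]) cylinder(h = 358, r = 18);
translate([18, 242, 0]) cylinder(h = 358, r = 18);
translate([245, 242, 0]) cylinder(h = 358, r = 18);
translate([16, 1, 380]) {
  cube([235, 146, 18]);
  translate([0, 0, 18]) cube([235, 18, 315]);
  translate([0, 128, 18]) cube([235, 18, 315]);
  translate([0, 18, 18]) cube([18, 110, 315]);
  translate([217, 18, 18]) cube([18, 110, 315]);
}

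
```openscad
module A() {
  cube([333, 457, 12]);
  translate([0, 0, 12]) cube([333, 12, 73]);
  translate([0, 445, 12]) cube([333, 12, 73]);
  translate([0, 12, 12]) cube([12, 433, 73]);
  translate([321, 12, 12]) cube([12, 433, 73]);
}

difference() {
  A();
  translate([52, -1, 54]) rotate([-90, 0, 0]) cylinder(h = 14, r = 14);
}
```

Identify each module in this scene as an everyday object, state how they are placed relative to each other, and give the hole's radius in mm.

A is an open box. The open box has a circular hole through its front wall. The hole's radius is 14 mm.

The subtracted cylinder has r = 14 mm.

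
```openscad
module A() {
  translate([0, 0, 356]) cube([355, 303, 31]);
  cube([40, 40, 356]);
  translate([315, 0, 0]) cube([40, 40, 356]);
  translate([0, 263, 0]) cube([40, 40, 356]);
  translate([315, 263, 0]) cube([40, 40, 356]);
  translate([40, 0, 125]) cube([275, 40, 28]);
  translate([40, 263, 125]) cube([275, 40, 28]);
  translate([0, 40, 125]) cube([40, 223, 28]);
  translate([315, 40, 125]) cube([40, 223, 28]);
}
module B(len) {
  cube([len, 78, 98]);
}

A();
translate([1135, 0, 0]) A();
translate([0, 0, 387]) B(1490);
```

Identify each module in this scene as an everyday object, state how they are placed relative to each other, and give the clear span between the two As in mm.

A is a stool. B is a beam. A beam spans the tops of two stools. The clear span between the two stools is 780 mm.

Second stool starts at x = 1135; first ends at x = 355; clear span = 1135 − 355 = 780 mm.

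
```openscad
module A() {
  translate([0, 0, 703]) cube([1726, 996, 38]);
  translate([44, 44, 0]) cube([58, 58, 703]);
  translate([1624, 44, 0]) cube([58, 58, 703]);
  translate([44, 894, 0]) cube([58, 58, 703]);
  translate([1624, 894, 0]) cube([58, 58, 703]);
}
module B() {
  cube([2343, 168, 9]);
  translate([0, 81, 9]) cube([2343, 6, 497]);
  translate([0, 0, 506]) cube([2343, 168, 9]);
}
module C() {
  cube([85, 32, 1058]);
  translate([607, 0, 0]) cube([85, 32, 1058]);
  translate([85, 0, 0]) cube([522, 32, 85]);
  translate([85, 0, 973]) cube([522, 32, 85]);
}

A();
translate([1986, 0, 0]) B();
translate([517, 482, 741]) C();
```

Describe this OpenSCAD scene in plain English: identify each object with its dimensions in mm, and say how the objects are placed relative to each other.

A is a rectangular dining table. The top is 1726×996×38 mm with its upper surface at z = 741 mm. It stands on four 58×58 mm square legs, each inset 44 mm from the nearest pair of top edges, running from the floor to the underside of the top.

B is an I-beam lying along x, 2343 mm long. Overall section height 515 mm. Two flanges 168 mm wide (y) and 9 mm thick, one on the floor and one at the top; a web 6 mm thick runs between them, centred on the flange width.

C is a rectangular picture frame lying in the x–z plane (depth along y). The opening is 522 mm wide (x) by 888 mm tall (z), surrounded by a border 85 mm wide on all four sides. The frame is 32 mm deep and is made of two full-height vertical stiles with two horizontal rails fitted between them.

The I-beam is on the floor beside the table on its +x side. The picture frame is on top of the table, centred.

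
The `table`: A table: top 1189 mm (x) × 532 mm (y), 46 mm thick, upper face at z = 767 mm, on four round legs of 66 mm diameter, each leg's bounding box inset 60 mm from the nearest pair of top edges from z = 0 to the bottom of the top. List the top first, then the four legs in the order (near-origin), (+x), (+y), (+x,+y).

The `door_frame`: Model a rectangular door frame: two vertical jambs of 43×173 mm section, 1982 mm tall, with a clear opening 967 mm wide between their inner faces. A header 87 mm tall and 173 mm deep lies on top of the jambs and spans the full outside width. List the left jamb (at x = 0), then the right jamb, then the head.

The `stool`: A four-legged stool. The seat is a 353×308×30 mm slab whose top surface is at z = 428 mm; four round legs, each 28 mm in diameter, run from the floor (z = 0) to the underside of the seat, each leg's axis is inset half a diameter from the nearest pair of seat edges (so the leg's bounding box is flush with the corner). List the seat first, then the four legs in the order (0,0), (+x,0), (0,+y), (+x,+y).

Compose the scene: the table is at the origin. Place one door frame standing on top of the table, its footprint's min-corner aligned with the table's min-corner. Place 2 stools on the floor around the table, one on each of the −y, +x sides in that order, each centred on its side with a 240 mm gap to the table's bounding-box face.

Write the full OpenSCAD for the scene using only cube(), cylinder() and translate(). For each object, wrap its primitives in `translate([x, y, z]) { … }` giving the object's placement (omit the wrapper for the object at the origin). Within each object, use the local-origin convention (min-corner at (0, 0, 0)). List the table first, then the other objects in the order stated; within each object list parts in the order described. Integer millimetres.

translate([0, 0, 721]) cube([1189, 532, 46]);
translate([93, 93, 0]) cylinder(h = 721, r = 33);
translate([1096, 93, 0]) cylinder(h = 721, r = 33);
translate([93, 439, 0]) cylinder(h = 721, r = 33);
translate([1096, 439, 0]) cylinder(h = 721, r = 33);
translate([0, 0, 767]) {
  cube([43, 173, 1982]);
  translate([1010, 0, 0]) cube([43, 173, 1982]);
  translate([0, 0, 1982]) cube([1053, 173, 87]);
}
translate([418, -548, 0]) {
  translate([0, 0, 398]) cube([353, 308, 30]);
  translate([14, 14, 0]) cylinder(h = 398, r = 14);
  translate([339, 14, 0]) cylinder(h = 398, r = 14);
  translate([14, 294, 0]) cylinder(h = 398, r = 14);
  translate([339, 294, 0]) cylinder(h = 398, r = 14);
}
translate([1429, 112, 0]) {
  translate([0, 0, 398]) cube([353, 308, 30]);
  translate([14, 14, 0]) cylinder(h = 398, r = 14);
  translate([339, 14, 0]) cylinder(h = 398, r = 14);
  translate([14, 294, 0]) cylinder(h = 398, r = 14);
  translate([339, 294, 0]) cylinder(h = 398, r = 14);
}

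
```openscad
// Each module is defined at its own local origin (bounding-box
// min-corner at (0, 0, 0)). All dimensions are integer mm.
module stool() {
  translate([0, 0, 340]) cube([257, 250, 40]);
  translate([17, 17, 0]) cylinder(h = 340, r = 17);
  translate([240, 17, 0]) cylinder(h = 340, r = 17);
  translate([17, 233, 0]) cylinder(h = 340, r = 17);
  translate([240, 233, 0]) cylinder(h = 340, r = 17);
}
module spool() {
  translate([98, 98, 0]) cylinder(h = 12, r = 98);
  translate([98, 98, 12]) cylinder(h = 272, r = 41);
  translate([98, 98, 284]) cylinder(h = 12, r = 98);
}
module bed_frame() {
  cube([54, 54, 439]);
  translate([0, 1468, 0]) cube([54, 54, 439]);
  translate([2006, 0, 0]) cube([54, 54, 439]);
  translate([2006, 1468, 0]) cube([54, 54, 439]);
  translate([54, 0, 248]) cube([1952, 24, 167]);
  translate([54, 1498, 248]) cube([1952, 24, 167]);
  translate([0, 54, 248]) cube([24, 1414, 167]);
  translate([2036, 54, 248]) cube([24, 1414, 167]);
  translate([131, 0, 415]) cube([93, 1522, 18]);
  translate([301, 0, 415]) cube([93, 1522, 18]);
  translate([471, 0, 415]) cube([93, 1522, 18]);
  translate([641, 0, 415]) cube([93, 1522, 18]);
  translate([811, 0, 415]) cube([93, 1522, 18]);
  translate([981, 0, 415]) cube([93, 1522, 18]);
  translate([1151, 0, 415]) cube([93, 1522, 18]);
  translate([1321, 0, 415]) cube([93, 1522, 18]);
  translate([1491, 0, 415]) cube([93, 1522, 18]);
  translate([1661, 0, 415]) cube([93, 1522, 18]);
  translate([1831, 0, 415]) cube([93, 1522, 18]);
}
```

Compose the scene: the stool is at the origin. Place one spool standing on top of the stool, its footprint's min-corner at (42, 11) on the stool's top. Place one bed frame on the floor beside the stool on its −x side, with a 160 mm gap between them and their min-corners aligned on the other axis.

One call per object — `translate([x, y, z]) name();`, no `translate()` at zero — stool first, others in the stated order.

stool();
translate([42, 11, 380]) spool();
translate([-2220, 0, 0]) bed_frame();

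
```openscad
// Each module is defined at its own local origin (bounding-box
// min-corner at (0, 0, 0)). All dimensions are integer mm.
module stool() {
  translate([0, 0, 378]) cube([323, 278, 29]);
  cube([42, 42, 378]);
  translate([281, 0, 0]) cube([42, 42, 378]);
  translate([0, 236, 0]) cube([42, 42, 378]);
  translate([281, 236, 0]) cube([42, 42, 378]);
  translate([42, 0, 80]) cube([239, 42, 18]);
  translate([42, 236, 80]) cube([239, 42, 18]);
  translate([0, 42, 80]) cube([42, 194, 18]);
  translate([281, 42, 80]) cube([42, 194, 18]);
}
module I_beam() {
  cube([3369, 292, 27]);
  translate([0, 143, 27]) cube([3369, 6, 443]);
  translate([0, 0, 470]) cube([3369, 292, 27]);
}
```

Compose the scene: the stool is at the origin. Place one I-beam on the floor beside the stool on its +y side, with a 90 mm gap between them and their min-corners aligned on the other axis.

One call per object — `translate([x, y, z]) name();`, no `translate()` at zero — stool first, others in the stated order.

stool();
translate([0, 368, 0]) I_beam();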